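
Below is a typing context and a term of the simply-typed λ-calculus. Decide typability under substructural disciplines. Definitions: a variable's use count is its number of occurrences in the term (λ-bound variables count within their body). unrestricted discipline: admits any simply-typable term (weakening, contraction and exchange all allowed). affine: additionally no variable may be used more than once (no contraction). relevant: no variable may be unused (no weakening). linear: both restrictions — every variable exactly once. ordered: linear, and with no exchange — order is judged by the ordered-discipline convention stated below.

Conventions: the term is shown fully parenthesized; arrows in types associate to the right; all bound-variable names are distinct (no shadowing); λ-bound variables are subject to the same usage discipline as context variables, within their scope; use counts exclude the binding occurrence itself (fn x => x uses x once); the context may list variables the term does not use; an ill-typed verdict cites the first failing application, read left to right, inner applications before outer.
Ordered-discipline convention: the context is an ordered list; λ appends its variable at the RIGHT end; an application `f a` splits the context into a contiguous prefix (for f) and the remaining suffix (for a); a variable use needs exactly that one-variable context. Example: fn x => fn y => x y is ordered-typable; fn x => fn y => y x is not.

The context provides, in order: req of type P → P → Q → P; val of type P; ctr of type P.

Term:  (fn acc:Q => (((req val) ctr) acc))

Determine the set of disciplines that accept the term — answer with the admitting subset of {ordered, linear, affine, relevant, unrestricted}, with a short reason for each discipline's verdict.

admitted in: ordered, linear, affine, relevant, unrestricted
variable uses: req=1, val=1, ctr=1, acc (bound)=1
uses in reading order: req, val, ctr, acc
typing: well-typed at Q → P
ordered ✓ (single-use (req, val, ctr, acc), ordered derivation ok)
linear ✓ (req, val, ctr, acc: one use apiece)
affine ✓ (no duplicate uses among req, val, ctr, acc)
relevant ✓ (at least one use each (req, val, ctr, acc))
unrestricted ✓ (typability at Q → P is all that's needed)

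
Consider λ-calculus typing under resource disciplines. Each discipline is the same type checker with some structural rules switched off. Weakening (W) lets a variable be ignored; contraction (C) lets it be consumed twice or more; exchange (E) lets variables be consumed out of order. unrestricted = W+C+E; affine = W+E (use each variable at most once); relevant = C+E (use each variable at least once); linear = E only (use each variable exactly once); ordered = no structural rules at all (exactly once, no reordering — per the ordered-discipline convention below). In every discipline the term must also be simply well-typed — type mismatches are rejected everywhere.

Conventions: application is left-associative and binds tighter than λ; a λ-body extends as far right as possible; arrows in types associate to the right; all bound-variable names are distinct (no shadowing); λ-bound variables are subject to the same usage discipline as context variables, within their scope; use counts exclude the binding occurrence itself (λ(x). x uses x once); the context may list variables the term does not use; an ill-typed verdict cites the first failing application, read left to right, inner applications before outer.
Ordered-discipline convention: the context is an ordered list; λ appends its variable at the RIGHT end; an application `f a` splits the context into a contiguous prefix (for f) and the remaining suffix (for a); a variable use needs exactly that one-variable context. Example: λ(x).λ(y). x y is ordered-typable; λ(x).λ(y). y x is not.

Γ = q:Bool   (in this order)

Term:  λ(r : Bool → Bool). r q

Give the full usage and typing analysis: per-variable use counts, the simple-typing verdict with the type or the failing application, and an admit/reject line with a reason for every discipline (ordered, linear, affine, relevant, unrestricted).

variable uses: q ×1, r (λ-bound) ×1
left-to-right use order: r, q
typing: well-typed at (Bool → Bool) → Bool
ordered: ✗, needs exchange: uses follow r, q
linear: ✓, each of q, r used exactly once
affine: ✓, at most one use each (q, r)
relevant: ✓, at least one use each (q, r)
unrestricted: ✓, simply typable at (Bool → Bool) → Bool; W, C, E all held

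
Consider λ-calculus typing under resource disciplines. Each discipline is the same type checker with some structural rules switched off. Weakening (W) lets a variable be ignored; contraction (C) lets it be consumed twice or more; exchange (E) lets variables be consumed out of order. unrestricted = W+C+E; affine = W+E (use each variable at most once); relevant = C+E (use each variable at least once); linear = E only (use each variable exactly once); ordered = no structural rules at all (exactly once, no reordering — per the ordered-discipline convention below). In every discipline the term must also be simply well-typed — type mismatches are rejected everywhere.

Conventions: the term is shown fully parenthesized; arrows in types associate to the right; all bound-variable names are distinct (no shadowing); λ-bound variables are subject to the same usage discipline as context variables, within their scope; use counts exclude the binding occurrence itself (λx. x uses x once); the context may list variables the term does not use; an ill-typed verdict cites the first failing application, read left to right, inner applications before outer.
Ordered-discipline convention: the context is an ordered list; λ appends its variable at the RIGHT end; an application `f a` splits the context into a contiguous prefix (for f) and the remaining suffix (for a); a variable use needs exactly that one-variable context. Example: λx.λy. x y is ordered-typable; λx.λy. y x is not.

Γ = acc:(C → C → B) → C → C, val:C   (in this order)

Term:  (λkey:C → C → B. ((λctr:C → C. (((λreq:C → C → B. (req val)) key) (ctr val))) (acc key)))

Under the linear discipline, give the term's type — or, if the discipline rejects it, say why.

not well-typed under linear — uses contraction: val ×2, key ×2
use counts: acc: 1×; val: 2×; key (λ-bound): 2×; ctr (λ-bound): 1×; req (λ-bound): 1×
left-to-right use order: req, val, key, ctr, val, acc, key
typing: well-typed at (C → C → B) → B
all disciplines: ordered ✗ | linear ✗ | affine ✗ | relevant ✓ | unrestricted ✓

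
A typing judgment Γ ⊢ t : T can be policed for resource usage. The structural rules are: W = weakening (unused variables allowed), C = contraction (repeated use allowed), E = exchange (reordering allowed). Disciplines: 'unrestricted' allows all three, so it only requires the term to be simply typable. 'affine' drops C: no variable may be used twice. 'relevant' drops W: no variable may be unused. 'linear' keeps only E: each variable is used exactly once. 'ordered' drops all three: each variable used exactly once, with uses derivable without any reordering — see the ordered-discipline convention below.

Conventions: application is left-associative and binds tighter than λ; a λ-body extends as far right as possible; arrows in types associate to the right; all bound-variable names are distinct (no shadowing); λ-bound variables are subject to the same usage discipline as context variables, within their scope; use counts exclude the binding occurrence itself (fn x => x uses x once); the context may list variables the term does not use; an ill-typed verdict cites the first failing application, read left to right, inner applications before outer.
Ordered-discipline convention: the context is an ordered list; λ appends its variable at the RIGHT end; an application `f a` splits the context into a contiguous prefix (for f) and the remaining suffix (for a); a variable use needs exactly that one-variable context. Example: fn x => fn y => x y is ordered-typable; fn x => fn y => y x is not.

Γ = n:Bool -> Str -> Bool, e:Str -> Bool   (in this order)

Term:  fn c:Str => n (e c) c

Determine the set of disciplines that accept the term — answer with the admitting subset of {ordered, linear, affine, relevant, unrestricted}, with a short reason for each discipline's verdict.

admitted in: relevant, unrestricted
use counts: n ×1; e ×1; c (λ-bound) ×2
order of uses: n, e, c, c
typing: well-typed — term : Str -> Bool
ordered: ✗, c ×2 used more than once (contraction)
linear: ✗, c ×2 used more than once (contraction)
affine: ✗, c ×2 used more than once (contraction)
relevant: ✓, n, e, c: all used, weakening unneeded
unrestricted: ✓, simply typable at Str -> Bool; W, C, E all held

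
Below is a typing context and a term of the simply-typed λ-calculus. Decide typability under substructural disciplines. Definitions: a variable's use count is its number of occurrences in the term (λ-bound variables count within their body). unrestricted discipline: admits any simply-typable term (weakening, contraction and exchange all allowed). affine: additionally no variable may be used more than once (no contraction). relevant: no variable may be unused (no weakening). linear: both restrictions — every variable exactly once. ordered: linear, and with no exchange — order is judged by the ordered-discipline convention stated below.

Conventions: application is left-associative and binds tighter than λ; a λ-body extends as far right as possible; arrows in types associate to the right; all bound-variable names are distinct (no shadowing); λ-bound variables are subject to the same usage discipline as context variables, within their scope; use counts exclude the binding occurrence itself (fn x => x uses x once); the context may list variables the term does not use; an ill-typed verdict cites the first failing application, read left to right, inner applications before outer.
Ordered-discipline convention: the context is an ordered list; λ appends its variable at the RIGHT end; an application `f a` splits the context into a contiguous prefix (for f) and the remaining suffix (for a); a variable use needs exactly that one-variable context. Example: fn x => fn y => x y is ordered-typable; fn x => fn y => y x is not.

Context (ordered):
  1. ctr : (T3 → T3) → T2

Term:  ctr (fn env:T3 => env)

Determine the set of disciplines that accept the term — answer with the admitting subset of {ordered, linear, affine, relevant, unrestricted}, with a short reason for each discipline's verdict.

accepted by: ordered, linear, affine, relevant, unrestricted
variable uses: ctr=1, env [bound]=1
use order (left to right): ctr, env
typing: the term checks, with type T2
ordered: ✓, ctr, env once each; derivable with no W/C/E
linear: ✓, ctr, env: one use apiece
affine: ✓, at most one use each (ctr, env)
relevant: ✓, ctr, env: all used, weakening unneeded
unrestricted: ✓, simply typable at T2; W, C, E all held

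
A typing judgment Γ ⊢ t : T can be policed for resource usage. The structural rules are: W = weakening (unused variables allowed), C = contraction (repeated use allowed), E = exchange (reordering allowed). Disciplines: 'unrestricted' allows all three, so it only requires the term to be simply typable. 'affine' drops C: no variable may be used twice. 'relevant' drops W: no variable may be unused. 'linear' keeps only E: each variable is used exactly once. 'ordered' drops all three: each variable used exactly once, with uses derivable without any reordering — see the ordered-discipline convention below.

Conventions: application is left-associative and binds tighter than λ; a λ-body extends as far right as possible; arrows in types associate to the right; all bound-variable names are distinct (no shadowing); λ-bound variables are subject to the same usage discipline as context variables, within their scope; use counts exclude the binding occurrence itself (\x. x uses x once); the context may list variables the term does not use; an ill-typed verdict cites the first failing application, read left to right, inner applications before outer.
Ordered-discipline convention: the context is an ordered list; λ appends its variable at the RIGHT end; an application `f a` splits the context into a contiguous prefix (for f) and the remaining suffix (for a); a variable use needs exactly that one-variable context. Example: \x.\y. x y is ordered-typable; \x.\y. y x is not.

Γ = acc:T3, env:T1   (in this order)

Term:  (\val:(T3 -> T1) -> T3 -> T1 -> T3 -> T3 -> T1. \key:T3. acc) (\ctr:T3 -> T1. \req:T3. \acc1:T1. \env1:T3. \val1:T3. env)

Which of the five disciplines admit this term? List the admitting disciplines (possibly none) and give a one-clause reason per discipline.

admitted in: affine, unrestricted
variable uses: acc=1, env=1, val (bound)=0, key (bound)=0, ctr (bound)=0, req (bound)=0, acc1 (bound)=0, env1 (bound)=0, val1 (bound)=0
order of uses: acc, env
typing: ✓ — T3 -> T3
ordered ✗ (needs weakening: val, key, ctr, req, acc1, env1, val1 unused)
linear ✗ (needs weakening: val, key, ctr, req, acc1, env1, val1 unused)
affine ✓ (acc, env, val, key, ctr, req, acc1, env1, val1: no repeats, contraction unneeded)
relevant ✗ (needs weakening: val, key, ctr, req, acc1, env1, val1 unused)
unrestricted ✓ (well-typed at T3 -> T3; no restrictions here)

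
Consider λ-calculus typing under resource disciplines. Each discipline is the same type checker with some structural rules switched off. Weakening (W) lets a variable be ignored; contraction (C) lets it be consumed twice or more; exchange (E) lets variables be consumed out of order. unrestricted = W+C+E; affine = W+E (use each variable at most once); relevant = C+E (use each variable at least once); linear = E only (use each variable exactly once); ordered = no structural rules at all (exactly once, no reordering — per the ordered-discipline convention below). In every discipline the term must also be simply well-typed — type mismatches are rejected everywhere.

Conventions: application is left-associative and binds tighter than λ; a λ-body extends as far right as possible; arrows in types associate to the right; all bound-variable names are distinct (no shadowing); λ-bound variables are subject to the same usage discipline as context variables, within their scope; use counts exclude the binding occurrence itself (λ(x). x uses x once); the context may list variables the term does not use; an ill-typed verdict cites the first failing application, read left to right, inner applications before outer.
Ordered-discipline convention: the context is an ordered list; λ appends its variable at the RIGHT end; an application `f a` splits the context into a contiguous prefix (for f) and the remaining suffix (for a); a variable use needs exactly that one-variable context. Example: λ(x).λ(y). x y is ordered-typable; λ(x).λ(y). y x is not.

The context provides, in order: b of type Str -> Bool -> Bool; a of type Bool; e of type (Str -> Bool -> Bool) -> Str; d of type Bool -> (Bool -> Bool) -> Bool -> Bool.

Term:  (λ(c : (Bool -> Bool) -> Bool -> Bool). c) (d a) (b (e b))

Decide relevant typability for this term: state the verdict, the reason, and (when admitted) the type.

yes — none of b, a, e, d, c goes unused; term : Bool -> Bool
variable uses: b=2, a=1, e=1, d=1, c (bound)=1
uses in reading order: c, d, a, b, e, b
typing: well-typed at Bool -> Bool
per-discipline verdicts: ordered ✗ · linear ✗ · affine ✗ · relevant ✓ · unrestricted ✓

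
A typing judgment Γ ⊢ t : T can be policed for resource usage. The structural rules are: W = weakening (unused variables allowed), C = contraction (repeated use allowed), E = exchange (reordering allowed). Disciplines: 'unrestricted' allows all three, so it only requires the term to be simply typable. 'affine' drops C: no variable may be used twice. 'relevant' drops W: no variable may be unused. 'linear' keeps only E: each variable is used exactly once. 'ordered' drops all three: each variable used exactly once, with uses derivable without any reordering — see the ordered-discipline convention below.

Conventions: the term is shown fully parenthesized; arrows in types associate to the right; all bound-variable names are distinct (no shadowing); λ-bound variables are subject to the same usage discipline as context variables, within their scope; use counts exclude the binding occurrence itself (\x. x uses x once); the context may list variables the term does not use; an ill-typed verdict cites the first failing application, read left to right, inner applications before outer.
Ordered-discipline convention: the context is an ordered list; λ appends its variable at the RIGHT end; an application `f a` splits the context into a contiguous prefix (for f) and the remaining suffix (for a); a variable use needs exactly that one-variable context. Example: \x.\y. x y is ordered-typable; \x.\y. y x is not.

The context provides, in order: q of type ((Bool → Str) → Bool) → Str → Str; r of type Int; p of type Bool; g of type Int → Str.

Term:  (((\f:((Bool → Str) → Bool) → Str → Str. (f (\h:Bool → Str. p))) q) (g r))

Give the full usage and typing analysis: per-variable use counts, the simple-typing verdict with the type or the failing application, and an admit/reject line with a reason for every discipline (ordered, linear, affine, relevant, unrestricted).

counts: q=1; r=1; p=1; g=1; f (λ-bound)=1; h (λ-bound)=0
use order (left to right): f, p, q, g, r
typing: well-typed — term : Str
ordered: ✗, h left unused
linear: ✗, h left unused
affine: ✓, none of q, r, p, g, f, h used more than once
relevant: ✗, h left unused
unrestricted: ✓, well-typed at Str; no restrictions here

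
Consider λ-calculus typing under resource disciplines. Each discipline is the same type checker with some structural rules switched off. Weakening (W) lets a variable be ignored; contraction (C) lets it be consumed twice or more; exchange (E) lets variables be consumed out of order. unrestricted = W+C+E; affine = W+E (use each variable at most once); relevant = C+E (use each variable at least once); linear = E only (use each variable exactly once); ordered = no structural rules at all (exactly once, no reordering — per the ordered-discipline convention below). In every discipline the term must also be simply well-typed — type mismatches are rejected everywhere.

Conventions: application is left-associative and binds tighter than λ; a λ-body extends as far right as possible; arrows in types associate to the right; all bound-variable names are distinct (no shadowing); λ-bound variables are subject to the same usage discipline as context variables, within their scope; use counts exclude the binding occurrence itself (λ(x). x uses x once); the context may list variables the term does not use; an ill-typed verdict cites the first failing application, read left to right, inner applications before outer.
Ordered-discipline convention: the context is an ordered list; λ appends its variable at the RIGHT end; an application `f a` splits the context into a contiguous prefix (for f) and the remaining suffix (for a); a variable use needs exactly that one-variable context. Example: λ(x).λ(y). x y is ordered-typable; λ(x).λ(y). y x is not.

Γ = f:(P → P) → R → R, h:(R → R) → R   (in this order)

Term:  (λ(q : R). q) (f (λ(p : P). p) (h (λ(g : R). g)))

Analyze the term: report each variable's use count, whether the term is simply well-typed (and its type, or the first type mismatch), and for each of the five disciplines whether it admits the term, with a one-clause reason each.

use counts: f ×1, h ×1, q (λ-bound) ×1, p (λ-bound) ×1, g (λ-bound) ×1
uses in reading order: q, f, p, h, g
typing: well-typed at R
ordered: ✓ — single-use (f, h, q, p, g), ordered derivation ok
linear: ✓ — f, h, q, p, g: one use apiece
affine: ✓ — at most one use each (f, h, q, p, g)
relevant: ✓ — every one of f, h, q, p, g appears
unrestricted: ✓ — typability at R is all that's needed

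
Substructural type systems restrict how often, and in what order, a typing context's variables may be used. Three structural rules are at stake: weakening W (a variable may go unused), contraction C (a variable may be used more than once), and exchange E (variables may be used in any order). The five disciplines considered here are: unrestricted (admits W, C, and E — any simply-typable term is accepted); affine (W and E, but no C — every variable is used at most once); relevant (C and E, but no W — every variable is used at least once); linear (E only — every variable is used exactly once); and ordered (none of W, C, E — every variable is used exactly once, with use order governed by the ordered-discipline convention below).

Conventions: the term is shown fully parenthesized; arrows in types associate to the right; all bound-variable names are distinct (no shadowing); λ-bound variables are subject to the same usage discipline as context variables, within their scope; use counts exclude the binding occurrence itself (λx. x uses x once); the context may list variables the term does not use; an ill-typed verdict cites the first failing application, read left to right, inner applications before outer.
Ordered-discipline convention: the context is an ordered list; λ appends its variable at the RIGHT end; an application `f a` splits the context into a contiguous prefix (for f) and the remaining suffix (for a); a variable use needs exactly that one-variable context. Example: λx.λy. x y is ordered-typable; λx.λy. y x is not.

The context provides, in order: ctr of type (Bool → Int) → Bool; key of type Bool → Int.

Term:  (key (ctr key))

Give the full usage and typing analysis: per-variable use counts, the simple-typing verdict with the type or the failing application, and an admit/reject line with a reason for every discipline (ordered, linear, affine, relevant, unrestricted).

counts: ctr: 1×; key: 2×
uses in reading order: key, ctr, key
typing: well-typed — term : Int
ordered ✗ (uses contraction: key ×2)
linear ✗ (uses contraction: key ×2)
affine ✗ (uses contraction: key ×2)
relevant ✓ (every one of ctr, key appears)
unrestricted ✓ (typability at Int is all that's needed)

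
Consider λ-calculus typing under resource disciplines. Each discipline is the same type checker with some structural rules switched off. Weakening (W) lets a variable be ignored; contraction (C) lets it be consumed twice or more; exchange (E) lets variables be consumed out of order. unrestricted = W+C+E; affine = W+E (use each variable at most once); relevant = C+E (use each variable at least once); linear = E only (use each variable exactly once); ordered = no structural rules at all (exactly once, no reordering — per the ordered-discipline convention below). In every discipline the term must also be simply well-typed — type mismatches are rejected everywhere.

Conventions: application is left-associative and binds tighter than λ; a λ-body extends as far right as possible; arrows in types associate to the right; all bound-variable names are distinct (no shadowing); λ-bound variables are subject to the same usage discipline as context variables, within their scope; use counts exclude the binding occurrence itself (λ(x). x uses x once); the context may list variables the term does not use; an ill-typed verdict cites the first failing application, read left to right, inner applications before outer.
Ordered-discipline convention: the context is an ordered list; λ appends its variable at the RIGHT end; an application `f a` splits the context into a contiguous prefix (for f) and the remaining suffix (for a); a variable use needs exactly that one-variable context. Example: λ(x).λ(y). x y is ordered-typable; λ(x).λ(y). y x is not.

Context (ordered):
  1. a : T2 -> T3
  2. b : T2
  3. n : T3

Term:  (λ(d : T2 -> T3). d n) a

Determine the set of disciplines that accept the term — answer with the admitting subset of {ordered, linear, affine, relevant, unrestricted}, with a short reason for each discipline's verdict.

accepted by: none
variable uses: a ×1; b ×0; n ×1; d (λ-bound) ×1
order of uses: d, n, a
typing: ill-typed: argument of type T3 where T2 is required
ordered: ✗, the type mismatch rejects it
linear: ✗, not simply typable
affine: ✗, fails simple typing
relevant: ✗, a type mismatch blocks all five
unrestricted: ✗, the type mismatch rejects it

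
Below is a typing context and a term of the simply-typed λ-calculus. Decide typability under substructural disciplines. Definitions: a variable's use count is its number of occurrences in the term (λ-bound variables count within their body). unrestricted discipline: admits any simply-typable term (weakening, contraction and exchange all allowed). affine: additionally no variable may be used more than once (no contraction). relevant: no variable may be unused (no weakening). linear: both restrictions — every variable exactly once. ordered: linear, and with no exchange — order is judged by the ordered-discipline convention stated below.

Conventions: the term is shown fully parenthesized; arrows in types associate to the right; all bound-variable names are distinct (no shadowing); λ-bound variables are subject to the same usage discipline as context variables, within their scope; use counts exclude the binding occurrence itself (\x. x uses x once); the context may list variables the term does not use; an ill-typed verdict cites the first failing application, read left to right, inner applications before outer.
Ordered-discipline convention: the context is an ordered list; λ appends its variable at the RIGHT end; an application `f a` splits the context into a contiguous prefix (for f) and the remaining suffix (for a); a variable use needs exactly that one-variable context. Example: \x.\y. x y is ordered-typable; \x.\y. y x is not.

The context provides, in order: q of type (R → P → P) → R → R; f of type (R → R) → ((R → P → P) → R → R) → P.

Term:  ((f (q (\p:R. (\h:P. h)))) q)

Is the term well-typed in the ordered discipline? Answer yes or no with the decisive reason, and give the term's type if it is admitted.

no — needs contraction — q ×2; p left unused
usage: q=2; f=1; p (bound)=0; h (bound)=1
use order (left to right): f, q, h, q
typing: the term checks, with type P
all disciplines: ordered ✗, linear ✗, affine ✗, relevant ✗, unrestricted ✓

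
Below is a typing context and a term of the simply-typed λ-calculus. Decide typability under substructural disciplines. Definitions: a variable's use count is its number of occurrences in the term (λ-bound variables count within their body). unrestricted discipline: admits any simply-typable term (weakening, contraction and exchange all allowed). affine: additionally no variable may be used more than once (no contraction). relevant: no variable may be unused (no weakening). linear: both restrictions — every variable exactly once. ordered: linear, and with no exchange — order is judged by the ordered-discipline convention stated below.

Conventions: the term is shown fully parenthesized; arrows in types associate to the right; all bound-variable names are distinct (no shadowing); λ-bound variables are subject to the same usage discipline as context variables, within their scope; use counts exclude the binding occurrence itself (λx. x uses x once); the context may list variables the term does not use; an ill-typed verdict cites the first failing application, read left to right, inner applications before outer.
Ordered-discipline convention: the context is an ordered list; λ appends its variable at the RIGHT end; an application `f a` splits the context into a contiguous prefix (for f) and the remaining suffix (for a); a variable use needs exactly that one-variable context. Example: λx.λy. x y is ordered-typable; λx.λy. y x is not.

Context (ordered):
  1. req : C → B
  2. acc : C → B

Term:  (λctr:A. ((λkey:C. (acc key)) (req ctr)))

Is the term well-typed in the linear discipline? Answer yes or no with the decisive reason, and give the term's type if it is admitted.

no — fails simple typing
counts: req=1; acc=1; ctr (λ-bound)=1; key (λ-bound)=1
use order (left to right): acc, key, req, ctr
typing: ill-typed: an application expects C but receives A
per-discipline verdicts: ordered ✗; linear ✗; affine ✗; relevant ✗; unrestricted ✗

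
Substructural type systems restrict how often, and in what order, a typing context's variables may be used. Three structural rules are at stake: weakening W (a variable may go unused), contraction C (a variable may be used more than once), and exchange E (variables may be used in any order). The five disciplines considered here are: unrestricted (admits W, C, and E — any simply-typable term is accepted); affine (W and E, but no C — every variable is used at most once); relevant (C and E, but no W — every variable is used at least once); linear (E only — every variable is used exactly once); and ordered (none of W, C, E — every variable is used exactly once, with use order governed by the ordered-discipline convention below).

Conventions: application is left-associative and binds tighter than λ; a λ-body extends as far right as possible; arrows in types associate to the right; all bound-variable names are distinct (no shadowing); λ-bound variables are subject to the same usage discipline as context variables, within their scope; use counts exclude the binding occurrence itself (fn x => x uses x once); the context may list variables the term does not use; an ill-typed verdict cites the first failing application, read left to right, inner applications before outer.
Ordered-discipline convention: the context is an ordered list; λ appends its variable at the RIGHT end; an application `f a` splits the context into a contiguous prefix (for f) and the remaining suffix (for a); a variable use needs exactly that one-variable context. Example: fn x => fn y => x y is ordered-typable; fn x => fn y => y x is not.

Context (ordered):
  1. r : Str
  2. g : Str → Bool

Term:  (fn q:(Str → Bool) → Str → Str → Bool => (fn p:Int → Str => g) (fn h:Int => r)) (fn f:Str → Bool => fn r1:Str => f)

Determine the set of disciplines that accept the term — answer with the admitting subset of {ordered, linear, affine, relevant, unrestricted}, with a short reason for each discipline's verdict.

admitting disciplines: affine, unrestricted
usage: r=1, g=1, q (bound)=0, p (bound)=0, h (bound)=0, f (bound)=1, r1 (bound)=0
order of uses: g, r, f
typing: ✓ — Str → Bool
ordered: ✗, q, p, h, r1 left unused
linear: ✗, q, p, h, r1 left unused
affine: ✓, no duplicate uses among r, g, q, p, h, f, r1
relevant: ✗, q, p, h, r1 left unused
unrestricted: ✓, type-checks (Str → Bool) and nothing is barred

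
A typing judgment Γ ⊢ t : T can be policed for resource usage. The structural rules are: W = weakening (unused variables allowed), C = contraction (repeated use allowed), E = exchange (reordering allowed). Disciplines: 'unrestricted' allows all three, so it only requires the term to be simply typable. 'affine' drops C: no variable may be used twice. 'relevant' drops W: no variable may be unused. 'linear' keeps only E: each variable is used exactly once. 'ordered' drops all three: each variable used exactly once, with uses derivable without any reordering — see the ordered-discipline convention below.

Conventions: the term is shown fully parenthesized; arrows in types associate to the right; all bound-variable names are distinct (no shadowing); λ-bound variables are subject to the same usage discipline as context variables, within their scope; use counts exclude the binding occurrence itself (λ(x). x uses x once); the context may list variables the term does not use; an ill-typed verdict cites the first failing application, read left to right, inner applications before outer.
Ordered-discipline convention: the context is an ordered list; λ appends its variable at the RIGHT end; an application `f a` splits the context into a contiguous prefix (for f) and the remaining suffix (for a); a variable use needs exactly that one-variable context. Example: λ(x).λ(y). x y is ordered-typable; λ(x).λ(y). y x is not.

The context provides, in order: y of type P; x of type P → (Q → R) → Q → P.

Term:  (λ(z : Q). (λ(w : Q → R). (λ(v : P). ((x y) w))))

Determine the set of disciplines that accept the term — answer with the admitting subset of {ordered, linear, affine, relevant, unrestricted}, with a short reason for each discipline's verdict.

accepted by: affine, unrestricted
use counts: y=1, x=1, z (bound)=0, w (bound)=1, v (bound)=0
order of uses: x, y, w
typing: well-typed at Q → (Q → R) → P → Q → P
ordered: ✗ — unused: z, v — weakening required
linear: ✗ — unused: z, v — weakening required
affine: ✓ — at most one use each (y, x, z, w, v)
relevant: ✗ — unused: z, v — weakening required
unrestricted: ✓ — well-typed at Q → (Q → R) → P → Q → P; no restrictions here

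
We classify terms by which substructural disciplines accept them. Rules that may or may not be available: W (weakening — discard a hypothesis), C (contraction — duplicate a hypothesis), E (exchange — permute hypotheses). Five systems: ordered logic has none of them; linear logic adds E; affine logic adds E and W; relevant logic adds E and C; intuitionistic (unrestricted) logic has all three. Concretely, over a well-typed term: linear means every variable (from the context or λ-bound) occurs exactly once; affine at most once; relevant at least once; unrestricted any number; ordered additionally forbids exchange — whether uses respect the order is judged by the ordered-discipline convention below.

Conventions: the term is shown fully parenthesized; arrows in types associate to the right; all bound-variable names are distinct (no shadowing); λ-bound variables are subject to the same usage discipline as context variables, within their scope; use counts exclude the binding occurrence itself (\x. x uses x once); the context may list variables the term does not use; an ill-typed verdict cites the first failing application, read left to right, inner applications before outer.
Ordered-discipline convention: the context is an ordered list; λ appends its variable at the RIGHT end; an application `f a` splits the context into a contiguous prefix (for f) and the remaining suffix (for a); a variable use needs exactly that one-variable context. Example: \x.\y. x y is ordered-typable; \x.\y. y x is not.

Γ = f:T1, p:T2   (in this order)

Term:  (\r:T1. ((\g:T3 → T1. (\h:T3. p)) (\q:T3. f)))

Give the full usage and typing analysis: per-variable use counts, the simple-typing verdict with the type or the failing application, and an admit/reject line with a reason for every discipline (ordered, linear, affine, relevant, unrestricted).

variable uses: f=1, p=1, r (λ-bound)=0, g (λ-bound)=0, h (λ-bound)=0, q (λ-bound)=0
order of uses: p, f
typing: the term checks, with type T1 → T3 → T2
ordered: ✗, unused: r, g, h, q — weakening required
linear: ✗, unused: r, g, h, q — weakening required
affine: ✓, no duplicate uses among f, p, r, g, h, q
relevant: ✗, unused: r, g, h, q — weakening required
unrestricted: ✓, typability at T1 → T3 → T2 is all that's needed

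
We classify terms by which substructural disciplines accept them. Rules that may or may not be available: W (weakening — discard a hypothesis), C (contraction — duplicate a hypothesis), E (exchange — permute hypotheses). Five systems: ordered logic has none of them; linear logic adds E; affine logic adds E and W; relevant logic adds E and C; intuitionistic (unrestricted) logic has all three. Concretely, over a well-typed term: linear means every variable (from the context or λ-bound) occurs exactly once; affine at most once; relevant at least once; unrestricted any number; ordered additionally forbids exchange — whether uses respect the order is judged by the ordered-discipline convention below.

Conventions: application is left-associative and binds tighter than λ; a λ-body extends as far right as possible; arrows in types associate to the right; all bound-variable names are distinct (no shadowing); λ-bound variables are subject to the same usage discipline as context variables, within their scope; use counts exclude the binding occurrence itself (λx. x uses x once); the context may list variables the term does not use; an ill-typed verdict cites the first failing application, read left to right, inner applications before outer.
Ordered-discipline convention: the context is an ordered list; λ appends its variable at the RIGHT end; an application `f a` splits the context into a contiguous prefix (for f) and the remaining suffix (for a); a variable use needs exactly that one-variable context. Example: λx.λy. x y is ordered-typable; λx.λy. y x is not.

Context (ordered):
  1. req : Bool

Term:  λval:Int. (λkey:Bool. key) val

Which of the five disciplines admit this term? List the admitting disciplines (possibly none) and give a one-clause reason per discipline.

accepted by: none
variable uses: req=0; val [bound]=1; key [bound]=1
use order (left to right): key, val
typing: ill-typed: an application expects Bool but receives Int
ordered: ✗ — a type mismatch blocks all five
linear: ✗ — the type mismatch rejects it
affine: ✗ — not simply typable
relevant: ✗ — fails simple typing
unrestricted: ✗ — a type mismatch blocks all five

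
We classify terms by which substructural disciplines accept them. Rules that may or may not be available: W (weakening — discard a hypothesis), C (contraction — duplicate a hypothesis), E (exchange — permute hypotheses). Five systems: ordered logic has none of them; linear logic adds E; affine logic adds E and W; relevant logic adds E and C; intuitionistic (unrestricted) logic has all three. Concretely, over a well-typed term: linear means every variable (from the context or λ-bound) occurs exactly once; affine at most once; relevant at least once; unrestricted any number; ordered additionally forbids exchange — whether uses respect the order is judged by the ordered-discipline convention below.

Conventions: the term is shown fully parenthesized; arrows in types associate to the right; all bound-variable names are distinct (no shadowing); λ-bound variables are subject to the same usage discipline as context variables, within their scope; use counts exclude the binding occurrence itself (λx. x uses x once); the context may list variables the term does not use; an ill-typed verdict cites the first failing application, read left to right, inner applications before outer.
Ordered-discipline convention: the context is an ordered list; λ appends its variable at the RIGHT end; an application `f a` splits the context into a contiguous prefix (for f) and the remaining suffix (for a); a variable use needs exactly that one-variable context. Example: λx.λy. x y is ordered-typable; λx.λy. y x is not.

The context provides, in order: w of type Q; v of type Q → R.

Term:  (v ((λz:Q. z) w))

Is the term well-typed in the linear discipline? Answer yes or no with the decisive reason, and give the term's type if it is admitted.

yes — each of w, v, z used exactly once; term : R
usage: w ×1, v ×1, z [bound] ×1
uses in reading order: v, z, w
typing: well-typed — term : R
per-discipline verdicts: ordered ✗, linear ✓, affine ✓, relevant ✓, unrestricted ✓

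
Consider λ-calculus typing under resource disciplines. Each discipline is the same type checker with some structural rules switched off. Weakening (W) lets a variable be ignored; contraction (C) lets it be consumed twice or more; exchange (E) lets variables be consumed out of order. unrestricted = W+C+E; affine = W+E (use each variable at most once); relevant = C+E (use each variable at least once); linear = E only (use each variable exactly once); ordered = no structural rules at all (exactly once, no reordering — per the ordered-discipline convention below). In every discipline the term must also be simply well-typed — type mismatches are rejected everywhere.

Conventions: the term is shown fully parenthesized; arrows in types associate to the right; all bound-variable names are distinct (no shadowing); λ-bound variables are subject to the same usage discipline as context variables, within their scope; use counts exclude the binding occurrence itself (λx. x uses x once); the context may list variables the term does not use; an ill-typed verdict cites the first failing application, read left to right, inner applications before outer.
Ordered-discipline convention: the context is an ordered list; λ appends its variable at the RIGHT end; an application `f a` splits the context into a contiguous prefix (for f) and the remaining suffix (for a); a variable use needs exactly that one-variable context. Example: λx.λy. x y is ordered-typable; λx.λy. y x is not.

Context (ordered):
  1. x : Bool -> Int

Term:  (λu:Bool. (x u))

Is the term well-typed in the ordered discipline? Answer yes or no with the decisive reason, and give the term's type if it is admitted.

yes — single-use (x, u), ordered derivation ok; term : Bool -> Int
usage: x ×1, u (λ-bound) ×1
use order (left to right): x, u
typing: the term checks, with type Bool -> Int
across the five disciplines: ordered ✓, linear ✓, affine ✓, relevant ✓, unrestricted ✓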